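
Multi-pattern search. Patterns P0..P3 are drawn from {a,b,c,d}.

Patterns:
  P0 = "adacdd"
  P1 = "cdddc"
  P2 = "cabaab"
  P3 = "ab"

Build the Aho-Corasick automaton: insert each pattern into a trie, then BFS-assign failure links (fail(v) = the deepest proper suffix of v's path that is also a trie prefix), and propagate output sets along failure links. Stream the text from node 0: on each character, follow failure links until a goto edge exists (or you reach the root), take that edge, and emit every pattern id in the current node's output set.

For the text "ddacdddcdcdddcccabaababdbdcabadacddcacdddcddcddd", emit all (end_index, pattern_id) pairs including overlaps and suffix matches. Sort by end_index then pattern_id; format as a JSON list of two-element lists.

Build:
Trie (insert patterns):
  0='ε' goto a→1 c→7
  1='a' goto b→17 d→2
  2='ad' goto a→3
  3='ada' goto c→4
  4='adac' goto d→5
  5='adacd' goto d→6
  6='adacdd' goto ·  ←P0
  7='c' goto a→12 d→8
  8='cd' goto d→9
  9='cdd' goto d→10
  10='cddd' goto c→11
  11='cdddc' goto ·  ←P1
  12='ca' goto b→13
  13='cab' goto a→14
  14='caba' goto a→15
  15='cabaa' goto b→16
  16='cabaab' goto ·  ←P2
  17='ab' goto ·  ←P3

BFS fail/out derivation:
  n1('a'): parent n0 fail=0; on 'a' 0 → fail=0;  out ∅∪∅=∅
  n7('c'): parent n0 fail=0; on 'c' 0 → fail=0;  out ∅∪∅=∅
  n2('ad'): parent n1 fail=0; on 'd' 0 → fail=0;  out ∅∪∅=∅
  n8('cd'): parent n7 fail=0; on 'd' 0 → fail=0;  out ∅∪∅=∅
  n12('ca'): parent n7 fail=0; on 'a' 0 → fail=1;  out ∅∪∅=∅
  n17('ab'): parent n1 fail=0; on 'b' 0 → fail=0;  out {3}∪∅={3}
  n3('ada'): parent n2 fail=0; on 'a' 0 → fail=1;  out ∅∪∅=∅
  n9('cdd'): parent n8 fail=0; on 'd' 0 → fail=0;  out ∅∪∅=∅
  n13('cab'): parent n12 fail=1; on 'b' 1 → fail=17;  out ∅∪{3}={3}
  n4('adac'): parent n3 fail=1; on 'c' 1→0 → fail=7;  out ∅∪∅=∅
  n10('cddd'): parent n9 fail=0; on 'd' 0 → fail=0;  out ∅∪∅=∅
  n14('caba'): parent n13 fail=17; on 'a' 17→0 → fail=1;  out ∅∪∅=∅
  n5('adacd'): parent n4 fail=7; on 'd' 7 → fail=8;  out ∅∪∅=∅
  n11('cdddc'): parent n10 fail=0; on 'c' 0 → fail=7;  out {1}∪∅={1}
  n15('cabaa'): parent n14 fail=1; on 'a' 1→0 → fail=1;  out ∅∪∅=∅
  n6('adacdd'): parent n5 fail=8; on 'd' 8 → fail=9;  out {0}∪∅={0}
  n16('cabaab'): parent n15 fail=1; on 'b' 1 → fail=17;  out {2}∪{3}={2,3}

Run:
pos 0 'd': at 0
pos 1 'd': at 0
pos 2 'a': at 1
pos 3 'c': at 7 (via fail)
pos 4 'd': at 8
pos 5 'd': at 9
pos 6 'd': at 10
pos 7 'c': at 11  ** P1@[3:7]
pos 8 'd': at 8 (via fail)
pos 9 'c': at 7 (via fail)
pos 10 'd': at 8
pos 11 'd': at 9
pos 12 'd': at 10
pos 13 'c': at 11  ** P1@[9:13]
pos 14 'c': at 7 (via fail)
pos 15 'c': at 7 (via fail)
pos 16 'a': at 12
pos 17 'b': at 13  ** P3@[16:17]
pos 18 'a': at 14
pos 19 'a': at 15
pos 20 'b': at 16  ** P2@[15:20],P3@[19:20]
pos 21 'a': at 1 (via fail)
pos 22 'b': at 17  ** P3@[21:22]
pos 23 'd': at 0 (via fail)
pos 24 'b': at 0
pos 25 'd': at 0
pos 26 'c': at 7
pos 27 'a': at 12
pos 28 'b': at 13  ** P3@[27:28]
pos 29 'a': at 14
pos 30 'd': at 2 (via fail)
pos 31 'a': at 3
pos 32 'c': at 4
pos 33 'd': at 5
pos 34 'd': at 6  ** P0@[29:34]
pos 35 'c': at 7 (via fail)
pos 36 'a': at 12
pos 37 'c': at 7 (via fail)
pos 38 'd': at 8
pos 39 'd': at 9
pos 40 'd': at 10
pos 41 'c': at 11  ** P1@[37:41]
pos 42 'd': at 8 (via fail)
pos 43 'd': at 9
pos 44 'c': at 7 (via fail)
pos 45 'd': at 8
pos 46 'd': at 9
pos 47 'd': at 10

Result: [[7,1],[13,1],[17,3],[20,2],[20,3],[22,3],[28,3],[34,0],[41,1]]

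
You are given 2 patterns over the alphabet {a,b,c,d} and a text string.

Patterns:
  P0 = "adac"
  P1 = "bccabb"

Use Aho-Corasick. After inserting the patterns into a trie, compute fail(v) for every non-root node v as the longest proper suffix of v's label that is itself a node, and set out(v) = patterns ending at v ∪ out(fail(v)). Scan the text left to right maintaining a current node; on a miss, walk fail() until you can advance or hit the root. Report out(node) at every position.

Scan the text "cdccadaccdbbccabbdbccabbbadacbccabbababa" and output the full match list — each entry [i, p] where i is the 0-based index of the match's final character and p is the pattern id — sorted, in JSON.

Construct AC machine:
Trie (insert patterns):
  n0 'ε': a→1 b→5
  n1 'a': d→2
  n2 'ad': a→3
  n3 'ada': c→4
  n4 'adac': ·  ←P0
  n5 'b': c→6
  n6 'bc': c→7
  n7 'bcc': a→8
  n8 'bcca': b→9
  n9 'bccab': b→10
  n10 'bccabb': ·  ←P1

BFS fail/out derivation:
  n1('a'): parent n0 fail=0; on 'a' 0 → fail=0;  out ∅∪∅=∅
  n5('b'): parent n0 fail=0; on 'b' 0 → fail=0;  out ∅∪∅=∅
  n2('ad'): parent n1 fail=0; on 'd' 0 → fail=0;  out ∅∪∅=∅
  n6('bc'): parent n5 fail=0; on 'c' 0 → fail=0;  out ∅∪∅=∅
  n3('ada'): parent n2 fail=0; on 'a' 0 → fail=1;  out ∅∪∅=∅
  n7('bcc'): parent n6 fail=0; on 'c' 0 → fail=0;  out ∅∪∅=∅
  n4('adac'): parent n3 fail=1; on 'c' 1→0 → fail=0;  out {0}∪∅={0}
  n8('bcca'): parent n7 fail=0; on 'a' 0 → fail=1;  out ∅∪∅=∅
  n9('bccab'): parent n8 fail=1; on 'b' 1→0 → fail=5;  out ∅∪∅=∅
  n10('bccabb'): parent n9 fail=5; on 'b' 5→0 → fail=5;  out {1}∪∅={1}

Scan:
pos 0 'c': at 0
pos 1 'd': at 0
pos 2 'c': at 0
pos 3 'c': at 0
pos 4 'a': at 1
pos 5 'd': at 2
pos 6 'a': at 3
pos 7 'c': at 4  emit P0@[4:7]
pos 8 'c': at 0 ·f
pos 9 'd': at 0
pos 10 'b': at 5
pos 11 'b': at 5 ·f
pos 12 'c': at 6
pos 13 'c': at 7
pos 14 'a': at 8
pos 15 'b': at 9
pos 16 'b': at 10  emit P1@[11:16]
pos 17 'd': at 0 ·f
pos 18 'b': at 5
pos 19 'c': at 6
pos 20 'c': at 7
pos 21 'a': at 8
pos 22 'b': at 9
pos 23 'b': at 10  emit P1@[18:23]
pos 24 'b': at 5 ·f
pos 25 'a': at 1 ·f
pos 26 'd': at 2
pos 27 'a': at 3
pos 28 'c': at 4  emit P0@[25:28]
pos 29 'b': at 5 ·f
pos 30 'c': at 6
pos 31 'c': at 7
pos 32 'a': at 8
pos 33 'b': at 9
pos 34 'b': at 10  emit P1@[29:34]
pos 35 'a': at 1 ·f
pos 36 'b': at 5 ·f
pos 37 'a': at 1 ·f
pos 38 'b': at 5 ·f
pos 39 'a': at 1 ·f

All matches (sorted): [[7,0],[16,1],[23,1],[28,0],[34,1]]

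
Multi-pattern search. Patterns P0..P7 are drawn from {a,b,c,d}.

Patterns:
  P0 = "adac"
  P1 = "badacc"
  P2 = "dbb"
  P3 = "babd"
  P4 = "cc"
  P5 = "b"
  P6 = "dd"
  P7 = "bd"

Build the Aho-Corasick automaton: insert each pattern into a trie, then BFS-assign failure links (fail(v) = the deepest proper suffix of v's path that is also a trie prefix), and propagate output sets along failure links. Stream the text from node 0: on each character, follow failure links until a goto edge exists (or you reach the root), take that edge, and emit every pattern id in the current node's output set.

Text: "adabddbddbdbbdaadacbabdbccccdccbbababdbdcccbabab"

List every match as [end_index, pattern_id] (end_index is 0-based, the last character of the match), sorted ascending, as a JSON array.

Build automaton:
Trie nodes:
  0='ε' goto a→1 b→5 c→16 d→11
  1='a' goto d→2
  2='ad' goto a→3
  3='ada' goto c→4
  4='adac' goto ·  [P0 ends]
  5='b' goto a→6 d→19  [P5 ends]
  6='ba' goto b→14 d→7
  7='bad' goto a→8
  8='bada' goto c→9
  9='badac' goto c→10
  10='badacc' goto ·  [P1 ends]
  11='d' goto b→12 d→18
  12='db' goto b→13
  13='dbb' goto ·  [P2 ends]
  14='bab' goto d→15
  15='babd' goto ·  [P3 ends]
  16='c' goto c→17
  17='cc' goto ·  [P4 ends]
  18='dd' goto ·  [P6 ends]
  19='bd' goto ·  [P7 ends]

Failure links (BFS by depth):
  fail(1) 'a': from fail(0)=0 chase 'a': 0 ⇒ 0;  out=∅∪out(0)=∅
  fail(5) 'b': from fail(0)=0 chase 'b': 0 ⇒ 0;  out={5}∪out(0)={5}
  fail(11) 'd': from fail(0)=0 chase 'd': 0 ⇒ 0;  out=∅∪out(0)=∅
  fail(16) 'c': from fail(0)=0 chase 'c': 0 ⇒ 0;  out=∅∪out(0)=∅
  fail(2) 'ad': from fail(1)=0 chase 'd': 0 ⇒ 11;  out=∅∪out(11)=∅
  fail(6) 'ba': from fail(5)=0 chase 'a': 0 ⇒ 1;  out=∅∪out(1)=∅
  fail(12) 'db': from fail(11)=0 chase 'b': 0 ⇒ 5;  out=∅∪out(5)={5}
  fail(17) 'cc': from fail(16)=0 chase 'c': 0 ⇒ 16;  out={4}∪out(16)={4}
  fail(18) 'dd': from fail(11)=0 chase 'd': 0 ⇒ 11;  out={6}∪out(11)={6}
  fail(19) 'bd': from fail(5)=0 chase 'd': 0 ⇒ 11;  out={7}∪out(11)={7}
  fail(3) 'ada': from fail(2)=11 chase 'a': 11→0 ⇒ 1;  out=∅∪out(1)=∅
  fail(7) 'bad': from fail(6)=1 chase 'd': 1 ⇒ 2;  out=∅∪out(2)=∅
  fail(13) 'dbb': from fail(12)=5 chase 'b': 5→0 ⇒ 5;  out={2}∪out(5)={2,5}
  fail(14) 'bab': from fail(6)=1 chase 'b': 1→0 ⇒ 5;  out=∅∪out(5)={5}
  fail(4) 'adac': from fail(3)=1 chase 'c': 1→0 ⇒ 16;  out={0}∪out(16)={0}
  fail(8) 'bada': from fail(7)=2 chase 'a': 2 ⇒ 3;  out=∅∪out(3)=∅
  fail(15) 'babd': from fail(14)=5 chase 'd': 5 ⇒ 19;  out={3}∪out(19)={3,7}
  fail(9) 'badac': from fail(8)=3 chase 'c': 3 ⇒ 4;  out=∅∪out(4)={0}
  fail(10) 'badacc': from fail(9)=4 chase 'c': 4→16 ⇒ 17;  out={1}∪out(17)={1,4}

Scan:
[0] read 'a'  n0⇒n1
[1] read 'd'  n1⇒n2
[2] read 'a'  n2⇒n3
[3] read 'b'  n3⇒n5 (via fail)  emit P5@[3:3]
[4] read 'd'  n5⇒n19  emit P7@[3:4]
[5] read 'd'  n19⇒n18 (via fail)  emit P6@[4:5]
[6] read 'b'  n18⇒n12 (via fail)  emit P5@[6:6]
[7] read 'd'  n12⇒n19 (via fail)  emit P7@[6:7]
[8] read 'd'  n19⇒n18 (via fail)  emit P6@[7:8]
[9] read 'b'  n18⇒n12 (via fail)  emit P5@[9:9]
[10] read 'd'  n12⇒n19 (via fail)  emit P7@[9:10]
[11] read 'b'  n19⇒n12 (via fail)  emit P5@[11:11]
[12] read 'b'  n12⇒n13  emit P2@[10:12],P5@[12:12]
[13] read 'd'  n13⇒n19 (via fail)  emit P7@[12:13]
[14] read 'a'  n19⇒n1 (via fail)
[15] read 'a'  n1⇒n1 (via fail)
[16] read 'd'  n1⇒n2
[17] read 'a'  n2⇒n3
[18] read 'c'  n3⇒n4  emit P0@[15:18]
[19] read 'b'  n4⇒n5 (via fail)  emit P5@[19:19]
[20] read 'a'  n5⇒n6
[21] read 'b'  n6⇒n14  emit P5@[21:21]
[22] read 'd'  n14⇒n15  emit P3@[19:22],P7@[21:22]
[23] read 'b'  n15⇒n12 (via fail)  emit P5@[23:23]
[24] read 'c'  n12⇒n16 (via fail)
[25] read 'c'  n16⇒n17  emit P4@[24:25]
[26] read 'c'  n17⇒n17 (via fail)  emit P4@[25:26]
[27] read 'c'  n17⇒n17 (via fail)  emit P4@[26:27]
[28] read 'd'  n17⇒n11 (via fail)
[29] read 'c'  n11⇒n16 (via fail)
[30] read 'c'  n16⇒n17  emit P4@[29:30]
[31] read 'b'  n17⇒n5 (via fail)  emit P5@[31:31]
[32] read 'b'  n5⇒n5 (via fail)  emit P5@[32:32]
[33] read 'a'  n5⇒n6
[34] read 'b'  n6⇒n14  emit P5@[34:34]
[35] read 'a'  n14⇒n6 (via fail)
[36] read 'b'  n6⇒n14  emit P5@[36:36]
[37] read 'd'  n14⇒n15  emit P3@[34:37],P7@[36:37]
[38] read 'b'  n15⇒n12 (via fail)  emit P5@[38:38]
[39] read 'd'  n12⇒n19 (via fail)  emit P7@[38:39]
[40] read 'c'  n19⇒n16 (via fail)
[41] read 'c'  n16⇒n17  emit P4@[40:41]
[42] read 'c'  n17⇒n17 (via fail)  emit P4@[41:42]
[43] read 'b'  n17⇒n5 (via fail)  emit P5@[43:43]
[44] read 'a'  n5⇒n6
[45] read 'b'  n6⇒n14  emit P5@[45:45]
[46] read 'a'  n14⇒n6 (via fail)
[47] read 'b'  n6⇒n14  emit P5@[47:47]

Matches: [[3,5],[4,7],[5,6],[6,5],[7,7],[8,6],[9,5],[10,7],[11,5],[12,2],[12,5],[13,7],[18,0],[19,5],[21,5],[22,3],[22,7],[23,5],[25,4],[26,4],[27,4],[30,4],[31,5],[32,5],[34,5],[36,5],[37,3],[37,7],[38,5],[39,7],[41,4],[42,4],[43,5],[45,5],[47,5]]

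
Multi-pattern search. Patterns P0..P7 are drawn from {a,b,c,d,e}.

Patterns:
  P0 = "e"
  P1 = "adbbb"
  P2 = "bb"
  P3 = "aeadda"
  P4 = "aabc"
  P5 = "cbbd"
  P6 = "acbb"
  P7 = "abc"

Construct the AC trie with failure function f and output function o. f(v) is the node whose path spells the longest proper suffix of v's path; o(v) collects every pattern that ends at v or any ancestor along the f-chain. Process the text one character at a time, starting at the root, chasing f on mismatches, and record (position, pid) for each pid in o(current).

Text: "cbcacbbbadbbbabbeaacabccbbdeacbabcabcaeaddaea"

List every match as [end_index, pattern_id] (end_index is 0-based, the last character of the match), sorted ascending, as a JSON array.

Build:
Trie (insert patterns):
  n0 'ε': a→2 b→7 c→17 e→1
  n1 'e': ·  [P0 ends]
  n2 'a': a→14 b→24 c→21 d→3 e→9
  n3 'ad': b→4
  n4 'adb': b→5
  n5 'adbb': b→6
  n6 'adbbb': ·  [P1 ends]
  n7 'b': b→8
  n8 'bb': ·  [P2 ends]
  n9 'ae': a→10
  n10 'aea': d→11
  n11 'aead': d→12
  n12 'aeadd': a→13
  n13 'aeadda': ·  [P3 ends]
  n14 'aa': b→15
  n15 'aab': c→16
  n16 'aabc': ·  [P4 ends]
  n17 'c': b→18
  n18 'cb': b→19
  n19 'cbb': d→20
  n20 'cbbd': ·  [P5 ends]
  n21 'ac': b→22
  n22 'acb': b→23
  n23 'acbb': ·  [P6 ends]
  n24 'ab': c→25
  n25 'abc': ·  [P7 ends]

Failure links (BFS by depth):
  fail(1) 'e': from fail(0)=0 chase 'e': 0 ⇒ 0;  out={0}∪out(0)={0}
  fail(2) 'a': from fail(0)=0 chase 'a': 0 ⇒ 0;  out=∅∪out(0)=∅
  fail(7) 'b': from fail(0)=0 chase 'b': 0 ⇒ 0;  out=∅∪out(0)=∅
  fail(17) 'c': from fail(0)=0 chase 'c': 0 ⇒ 0;  out=∅∪out(0)=∅
  fail(3) 'ad': from fail(2)=0 chase 'd': 0 ⇒ 0;  out=∅∪out(0)=∅
  fail(8) 'bb': from fail(7)=0 chase 'b': 0 ⇒ 7;  out={2}∪out(7)={2}
  fail(9) 'ae': from fail(2)=0 chase 'e': 0 ⇒ 1;  out=∅∪out(1)={0}
  fail(14) 'aa': from fail(2)=0 chase 'a': 0 ⇒ 2;  out=∅∪out(2)=∅
  fail(18) 'cb': from fail(17)=0 chase 'b': 0 ⇒ 7;  out=∅∪out(7)=∅
  fail(21) 'ac': from fail(2)=0 chase 'c': 0 ⇒ 17;  out=∅∪out(17)=∅
  fail(24) 'ab': from fail(2)=0 chase 'b': 0 ⇒ 7;  out=∅∪out(7)=∅
  fail(4) 'adb': from fail(3)=0 chase 'b': 0 ⇒ 7;  out=∅∪out(7)=∅
  fail(10) 'aea': from fail(9)=1 chase 'a': 1→0 ⇒ 2;  out=∅∪out(2)=∅
  fail(15) 'aab': from fail(14)=2 chase 'b': 2 ⇒ 24;  out=∅∪out(24)=∅
  fail(19) 'cbb': from fail(18)=7 chase 'b': 7 ⇒ 8;  out=∅∪out(8)={2}
  fail(22) 'acb': from fail(21)=17 chase 'b': 17 ⇒ 18;  out=∅∪out(18)=∅
  fail(25) 'abc': from fail(24)=7 chase 'c': 7→0 ⇒ 17;  out={7}∪out(17)={7}
  fail(5) 'adbb': from fail(4)=7 chase 'b': 7 ⇒ 8;  out=∅∪out(8)={2}
  fail(11) 'aead': from fail(10)=2 chase 'd': 2 ⇒ 3;  out=∅∪out(3)=∅
  fail(16) 'aabc': from fail(15)=24 chase 'c': 24 ⇒ 25;  out={4}∪out(25)={4,7}
  fail(20) 'cbbd': from fail(19)=8 chase 'd': 8→7→0 ⇒ 0;  out={5}∪out(0)={5}
  fail(23) 'acbb': from fail(22)=18 chase 'b': 18 ⇒ 19;  out={6}∪out(19)={2,6}
  fail(6) 'adbbb': from fail(5)=8 chase 'b': 8→7 ⇒ 8;  out={1}∪out(8)={1,2}
  fail(12) 'aeadd': from fail(11)=3 chase 'd': 3→0 ⇒ 0;  out=∅∪out(0)=∅
  fail(13) 'aeadda': from fail(12)=0 chase 'a': 0 ⇒ 2;  out={3}∪out(2)={3}

Text stream:
i=0 'c': node 0→17
i=1 'b': node 17→18
i=2 'c': node 18→17 (fail-walked)
i=3 'a': node 17→2 (fail-walked)
i=4 'c': node 2→21
i=5 'b': node 21→22
i=6 'b': node 22→23  emit P2@[5:6],P6@[3:6]
i=7 'b': node 23→8 (fail-walked)  emit P2@[6:7]
i=8 'a': node 8→2 (fail-walked)
i=9 'd': node 2→3
i=10 'b': node 3→4
i=11 'b': node 4→5  emit P2@[10:11]
i=12 'b': node 5→6  emit P1@[8:12],P2@[11:12]
i=13 'a': node 6→2 (fail-walked)
i=14 'b': node 2→24
i=15 'b': node 24→8 (fail-walked)  emit P2@[14:15]
i=16 'e': node 8→1 (fail-walked)  emit P0@[16:16]
i=17 'a': node 1→2 (fail-walked)
i=18 'a': node 2→14
i=19 'c': node 14→21 (fail-walked)
i=20 'a': node 21→2 (fail-walked)
i=21 'b': node 2→24
i=22 'c': node 24→25  emit P7@[20:22]
i=23 'c': node 25→17 (fail-walked)
i=24 'b': node 17→18
i=25 'b': node 18→19  emit P2@[24:25]
i=26 'd': node 19→20  emit P5@[23:26]
i=27 'e': node 20→1 (fail-walked)  emit P0@[27:27]
i=28 'a': node 1→2 (fail-walked)
i=29 'c': node 2→21
i=30 'b': node 21→22
i=31 'a': node 22→2 (fail-walked)
i=32 'b': node 2→24
i=33 'c': node 24→25  emit P7@[31:33]
i=34 'a': node 25→2 (fail-walked)
i=35 'b': node 2→24
i=36 'c': node 24→25  emit P7@[34:36]
i=37 'a': node 25→2 (fail-walked)
i=38 'e': node 2→9  emit P0@[38:38]
i=39 'a': node 9→10
i=40 'd': node 10→11
i=41 'd': node 11→12
i=42 'a': node 12→13  emit P3@[37:42]
i=43 'e': node 13→9 (fail-walked)  emit P0@[43:43]
i=44 'a': node 9→10

Result: [[6,2],[6,6],[7,2],[11,2],[12,1],[12,2],[15,2],[16,0],[22,7],[25,2],[26,5],[27,0],[33,7],[36,7],[38,0],[42,3],[43,0]]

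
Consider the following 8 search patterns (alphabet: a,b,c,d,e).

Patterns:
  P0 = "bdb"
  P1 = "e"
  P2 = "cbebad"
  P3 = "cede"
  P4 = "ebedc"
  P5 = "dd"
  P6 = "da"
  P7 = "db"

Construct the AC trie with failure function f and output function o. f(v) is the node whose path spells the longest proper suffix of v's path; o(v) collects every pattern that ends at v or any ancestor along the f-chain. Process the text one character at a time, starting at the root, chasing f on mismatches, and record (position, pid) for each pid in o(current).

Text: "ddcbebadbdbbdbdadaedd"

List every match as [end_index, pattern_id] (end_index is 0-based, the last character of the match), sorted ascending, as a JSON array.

Build:
Trie nodes:
  n0 'ε': b→1 c→5 d→18 e→4
  n1 'b': d→2
  n2 'bd': b→3
  n3 'bdb': ·  ←P0
  n4 'e': b→14  ←P1
  n5 'c': b→6 e→11
  n6 'cb': e→7
  n7 'cbe': b→8
  n8 'cbeb': a→9
  n9 'cbeba': d→10
  n10 'cbebad': ·  ←P2
  n11 'ce': d→12
  n12 'ced': e→13
  n13 'cede': ·  ←P3
  n14 'eb': e→15
  n15 'ebe': d→16
  n16 'ebed': c→17
  n17 'ebedc': ·  ←P4
  n18 'd': a→20 b→21 d→19
  n19 'dd': ·  ←P5
  n20 'da': ·  ←P6
  n21 'db': ·  ←P7

Failure links (BFS by depth):
  fail(1) 'b': from fail(0)=0 chase 'b': 0 ⇒ 0;  out=∅∪out(0)=∅
  fail(4) 'e': from fail(0)=0 chase 'e': 0 ⇒ 0;  out={1}∪out(0)={1}
  fail(5) 'c': from fail(0)=0 chase 'c': 0 ⇒ 0;  out=∅∪out(0)=∅
  fail(18) 'd': from fail(0)=0 chase 'd': 0 ⇒ 0;  out=∅∪out(0)=∅
  fail(2) 'bd': from fail(1)=0 chase 'd': 0 ⇒ 18;  out=∅∪out(18)=∅
  fail(6) 'cb': from fail(5)=0 chase 'b': 0 ⇒ 1;  out=∅∪out(1)=∅
  fail(11) 'ce': from fail(5)=0 chase 'e': 0 ⇒ 4;  out=∅∪out(4)={1}
  fail(14) 'eb': from fail(4)=0 chase 'b': 0 ⇒ 1;  out=∅∪out(1)=∅
  fail(19) 'dd': from fail(18)=0 chase 'd': 0 ⇒ 18;  out={5}∪out(18)={5}
  fail(20) 'da': from fail(18)=0 chase 'a': 0 ⇒ 0;  out={6}∪out(0)={6}
  fail(21) 'db': from fail(18)=0 chase 'b': 0 ⇒ 1;  out={7}∪out(1)={7}
  fail(3) 'bdb': from fail(2)=18 chase 'b': 18 ⇒ 21;  out={0}∪out(21)={0,7}
  fail(7) 'cbe': from fail(6)=1 chase 'e': 1→0 ⇒ 4;  out=∅∪out(4)={1}
  fail(12) 'ced': from fail(11)=4 chase 'd': 4→0 ⇒ 18;  out=∅∪out(18)=∅
  fail(15) 'ebe': from fail(14)=1 chase 'e': 1→0 ⇒ 4;  out=∅∪out(4)={1}
  fail(8) 'cbeb': from fail(7)=4 chase 'b': 4 ⇒ 14;  out=∅∪out(14)=∅
  fail(13) 'cede': from fail(12)=18 chase 'e': 18→0 ⇒ 4;  out={3}∪out(4)={1,3}
  fail(16) 'ebed': from fail(15)=4 chase 'd': 4→0 ⇒ 18;  out=∅∪out(18)=∅
  fail(9) 'cbeba': from fail(8)=14 chase 'a': 14→1→0 ⇒ 0;  out=∅∪out(0)=∅
  fail(17) 'ebedc': from fail(16)=18 chase 'c': 18→0 ⇒ 5;  out={4}∪out(5)={4}
  fail(10) 'cbebad': from fail(9)=0 chase 'd': 0 ⇒ 18;  out={2}∪out(18)={2}

Run:
i=0 'd': node 0→18
i=1 'd': node 18→19  emit P5@[0:1]
i=2 'c': node 19→5 (fail-walked)
i=3 'b': node 5→6
i=4 'e': node 6→7  emit P1@[4:4]
i=5 'b': node 7→8
i=6 'a': node 8→9
i=7 'd': node 9→10  emit P2@[2:7]
i=8 'b': node 10→21 (fail-walked)  emit P7@[7:8]
i=9 'd': node 21→2 (fail-walked)
i=10 'b': node 2→3  emit P0@[8:10],P7@[9:10]
i=11 'b': node 3→1 (fail-walked)
i=12 'd': node 1→2
i=13 'b': node 2→3  emit P0@[11:13],P7@[12:13]
i=14 'd': node 3→2 (fail-walked)
i=15 'a': node 2→20 (fail-walked)  emit P6@[14:15]
i=16 'd': node 20→18 (fail-walked)
i=17 'a': node 18→20  emit P6@[16:17]
i=18 'e': node 20→4 (fail-walked)  emit P1@[18:18]
i=19 'd': node 4→18 (fail-walked)
i=20 'd': node 18→19  emit P5@[19:20]

Matches: [[1,5],[4,1],[7,2],[8,7],[10,0],[10,7],[13,0],[13,7],[15,6],[17,6],[18,1],[20,5]]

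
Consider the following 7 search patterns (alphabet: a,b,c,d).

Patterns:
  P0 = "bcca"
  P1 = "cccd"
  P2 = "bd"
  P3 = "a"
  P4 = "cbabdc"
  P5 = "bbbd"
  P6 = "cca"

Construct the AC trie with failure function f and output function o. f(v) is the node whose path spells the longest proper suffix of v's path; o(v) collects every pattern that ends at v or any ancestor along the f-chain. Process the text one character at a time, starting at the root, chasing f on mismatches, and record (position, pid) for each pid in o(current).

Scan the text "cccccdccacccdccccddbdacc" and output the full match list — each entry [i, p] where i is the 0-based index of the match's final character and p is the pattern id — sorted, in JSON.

Construct AC machine:
Trie (insert patterns):
  0='ε' goto a→10 b→1 c→5
  1='b' goto b→16 c→2 d→9
  2='bc' goto c→3
  3='bcc' goto a→4
  4='bcca' goto ·  [P0 ends]
  5='c' goto b→11 c→6
  6='cc' goto a→19 c→7
  7='ccc' goto d→8
  8='cccd' goto ·  [P1 ends]
  9='bd' goto ·  [P2 ends]
  10='a' goto ·  [P3 ends]
  11='cb' goto a→12
  12='cba' goto b→13
  13='cbab' goto d→14
  14='cbabd' goto c→15
  15='cbabdc' goto ·  [P4 ends]
  16='bb' goto b→17
  17='bbb' goto d→18
  18='bbbd' goto ·  [P5 ends]
  19='cca' goto ·  [P6 ends]

BFS fail/out derivation:
  fail(1) 'b': from fail(0)=0 chase 'b': 0 ⇒ 0;  out=∅∪out(0)=∅
  fail(5) 'c': from fail(0)=0 chase 'c': 0 ⇒ 0;  out=∅∪out(0)=∅
  fail(10) 'a': from fail(0)=0 chase 'a': 0 ⇒ 0;  out={3}∪out(0)={3}
  fail(2) 'bc': from fail(1)=0 chase 'c': 0 ⇒ 5;  out=∅∪out(5)=∅
  fail(6) 'cc': from fail(5)=0 chase 'c': 0 ⇒ 5;  out=∅∪out(5)=∅
  fail(9) 'bd': from fail(1)=0 chase 'd': 0 ⇒ 0;  out={2}∪out(0)={2}
  fail(11) 'cb': from fail(5)=0 chase 'b': 0 ⇒ 1;  out=∅∪out(1)=∅
  fail(16) 'bb': from fail(1)=0 chase 'b': 0 ⇒ 1;  out=∅∪out(1)=∅
  fail(3) 'bcc': from fail(2)=5 chase 'c': 5 ⇒ 6;  out=∅∪out(6)=∅
  fail(7) 'ccc': from fail(6)=5 chase 'c': 5 ⇒ 6;  out=∅∪out(6)=∅
  fail(12) 'cba': from fail(11)=1 chase 'a': 1→0 ⇒ 10;  out=∅∪out(10)={3}
  fail(17) 'bbb': from fail(16)=1 chase 'b': 1 ⇒ 16;  out=∅∪out(16)=∅
  fail(19) 'cca': from fail(6)=5 chase 'a': 5→0 ⇒ 10;  out={6}∪out(10)={3,6}
  fail(4) 'bcca': from fail(3)=6 chase 'a': 6 ⇒ 19;  out={0}∪out(19)={0,3,6}
  fail(8) 'cccd': from fail(7)=6 chase 'd': 6→5→0 ⇒ 0;  out={1}∪out(0)={1}
  fail(13) 'cbab': from fail(12)=10 chase 'b': 10→0 ⇒ 1;  out=∅∪out(1)=∅
  fail(18) 'bbbd': from fail(17)=16 chase 'd': 16→1 ⇒ 9;  out={5}∪out(9)={2,5}
  fail(14) 'cbabd': from fail(13)=1 chase 'd': 1 ⇒ 9;  out=∅∪out(9)={2}
  fail(15) 'cbabdc': from fail(14)=9 chase 'c': 9→0 ⇒ 5;  out={4}∪out(5)={4}

Run:
[0] read 'c'  n0⇒n5
[1] read 'c'  n5⇒n6
[2] read 'c'  n6⇒n7
[3] read 'c'  n7⇒n7 (fail-walked)
[4] read 'c'  n7⇒n7 (fail-walked)
[5] read 'd'  n7⇒n8  → match P1@[2:5]
[6] read 'c'  n8⇒n5 (fail-walked)
[7] read 'c'  n5⇒n6
[8] read 'a'  n6⇒n19  → match P3@[8:8],P6@[6:8]
[9] read 'c'  n19⇒n5 (fail-walked)
[10] read 'c'  n5⇒n6
[11] read 'c'  n6⇒n7
[12] read 'd'  n7⇒n8  → match P1@[9:12]
[13] read 'c'  n8⇒n5 (fail-walked)
[14] read 'c'  n5⇒n6
[15] read 'c'  n6⇒n7
[16] read 'c'  n7⇒n7 (fail-walked)
[17] read 'd'  n7⇒n8  → match P1@[14:17]
[18] read 'd'  n8⇒n0 (fail-walked)
[19] read 'b'  n0⇒n1
[20] read 'd'  n1⇒n9  → match P2@[19:20]
[21] read 'a'  n9⇒n10 (fail-walked)  → match P3@[21:21]
[22] read 'c'  n10⇒n5 (fail-walked)
[23] read 'c'  n5⇒n6

Result: [[5,1],[8,3],[8,6],[12,1],[17,1],[20,2],[21,3]]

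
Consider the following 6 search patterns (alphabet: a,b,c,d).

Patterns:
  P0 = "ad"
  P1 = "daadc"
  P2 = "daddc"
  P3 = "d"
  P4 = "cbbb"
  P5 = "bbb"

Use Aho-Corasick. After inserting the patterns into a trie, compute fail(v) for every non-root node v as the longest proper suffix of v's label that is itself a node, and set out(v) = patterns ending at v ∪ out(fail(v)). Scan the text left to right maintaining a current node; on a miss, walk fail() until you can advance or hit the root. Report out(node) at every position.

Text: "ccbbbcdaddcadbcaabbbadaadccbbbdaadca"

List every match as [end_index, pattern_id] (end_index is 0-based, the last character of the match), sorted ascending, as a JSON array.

Construct AC machine:
Trie nodes:
  0='ε' goto a→1 b→15 c→11 d→3
  1='a' goto d→2
  2='ad' goto ·  [P0 ends]
  3='d' goto a→4  [P3 ends]
  4='da' goto a→5 d→8
  5='daa' goto d→6
  6='daad' goto c→7
  7='daadc' goto ·  [P1 ends]
  8='dad' goto d→9
  9='dadd' goto c→10
  10='daddc' goto ·  [P2 ends]
  11='c' goto b→12
  12='cb' goto b→13
  13='cbb' goto b→14
  14='cbbb' goto ·  [P4 ends]
  15='b' goto b→16
  16='bb' goto b→17
  17='bbb' goto ·  [P5 ends]

BFS fail/out derivation:
  fail(1) 'a': from fail(0)=0 chase 'a': 0 ⇒ 0;  out=∅∪out(0)=∅
  fail(3) 'd': from fail(0)=0 chase 'd': 0 ⇒ 0;  out={3}∪out(0)={3}
  fail(11) 'c': from fail(0)=0 chase 'c': 0 ⇒ 0;  out=∅∪out(0)=∅
  fail(15) 'b': from fail(0)=0 chase 'b': 0 ⇒ 0;  out=∅∪out(0)=∅
  fail(2) 'ad': from fail(1)=0 chase 'd': 0 ⇒ 3;  out={0}∪out(3)={0,3}
  fail(4) 'da': from fail(3)=0 chase 'a': 0 ⇒ 1;  out=∅∪out(1)=∅
  fail(12) 'cb': from fail(11)=0 chase 'b': 0 ⇒ 15;  out=∅∪out(15)=∅
  fail(16) 'bb': from fail(15)=0 chase 'b': 0 ⇒ 15;  out=∅∪out(15)=∅
  fail(5) 'daa': from fail(4)=1 chase 'a': 1→0 ⇒ 1;  out=∅∪out(1)=∅
  fail(8) 'dad': from fail(4)=1 chase 'd': 1 ⇒ 2;  out=∅∪out(2)={0,3}
  fail(13) 'cbb': from fail(12)=15 chase 'b': 15 ⇒ 16;  out=∅∪out(16)=∅
  fail(17) 'bbb': from fail(16)=15 chase 'b': 15 ⇒ 16;  out={5}∪out(16)={5}
  fail(6) 'daad': from fail(5)=1 chase 'd': 1 ⇒ 2;  out=∅∪out(2)={0,3}
  fail(9) 'dadd': from fail(8)=2 chase 'd': 2→3→0 ⇒ 3;  out=∅∪out(3)={3}
  fail(14) 'cbbb': from fail(13)=16 chase 'b': 16 ⇒ 17;  out={4}∪out(17)={4,5}
  fail(7) 'daadc': from fail(6)=2 chase 'c': 2→3→0 ⇒ 11;  out={1}∪out(11)={1}
  fail(10) 'daddc': from fail(9)=3 chase 'c': 3→0 ⇒ 11;  out={2}∪out(11)={2}

Scan:
pos 0 'c': at 11
pos 1 'c': at 11 ·f
pos 2 'b': at 12
pos 3 'b': at 13
pos 4 'b': at 14  emit P4@[1:4],P5@[2:4]
pos 5 'c': at 11 ·f
pos 6 'd': at 3 ·f  emit P3@[6:6]
pos 7 'a': at 4
pos 8 'd': at 8  emit P0@[7:8],P3@[8:8]
pos 9 'd': at 9  emit P3@[9:9]
pos 10 'c': at 10  emit P2@[6:10]
pos 11 'a': at 1 ·f
pos 12 'd': at 2  emit P0@[11:12],P3@[12:12]
pos 13 'b': at 15 ·f
pos 14 'c': at 11 ·f
pos 15 'a': at 1 ·f
pos 16 'a': at 1 ·f
pos 17 'b': at 15 ·f
pos 18 'b': at 16
pos 19 'b': at 17  emit P5@[17:19]
pos 20 'a': at 1 ·f
pos 21 'd': at 2  emit P0@[20:21],P3@[21:21]
pos 22 'a': at 4 ·f
pos 23 'a': at 5
pos 24 'd': at 6  emit P0@[23:24],P3@[24:24]
pos 25 'c': at 7  emit P1@[21:25]
pos 26 'c': at 11 ·f
pos 27 'b': at 12
pos 28 'b': at 13
pos 29 'b': at 14  emit P4@[26:29],P5@[27:29]
pos 30 'd': at 3 ·f  emit P3@[30:30]
pos 31 'a': at 4
pos 32 'a': at 5
pos 33 'd': at 6  emit P0@[32:33],P3@[33:33]
pos 34 'c': at 7  emit P1@[30:34]
pos 35 'a': at 1 ·f

All matches (sorted): [[4,4],[4,5],[6,3],[8,0],[8,3],[9,3],[10,2],[12,0],[12,3],[19,5],[21,0],[21,3],[24,0],[24,3],[25,1],[29,4],[29,5],[30,3],[33,0],[33,3],[34,1]]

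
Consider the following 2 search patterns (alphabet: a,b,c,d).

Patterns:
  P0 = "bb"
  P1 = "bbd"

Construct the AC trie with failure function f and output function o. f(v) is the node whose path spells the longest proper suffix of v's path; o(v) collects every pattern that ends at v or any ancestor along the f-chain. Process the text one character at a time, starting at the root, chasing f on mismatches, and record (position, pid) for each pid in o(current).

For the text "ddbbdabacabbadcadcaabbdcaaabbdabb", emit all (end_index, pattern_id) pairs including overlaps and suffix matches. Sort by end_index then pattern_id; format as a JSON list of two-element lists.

Build:
Trie (insert patterns):
  0='ε' goto b→1
  1='b' goto b→2
  2='bb' goto d→3  ←P0
  3='bbd' goto ·  ←P1

BFS fail/out derivation:
  fail(1) 'b': from fail(0)=0 chase 'b': 0 ⇒ 0;  out=∅∪out(0)=∅
  fail(2) 'bb': from fail(1)=0 chase 'b': 0 ⇒ 1;  out={0}∪out(1)={0}
  fail(3) 'bbd': from fail(2)=1 chase 'd': 1→0 ⇒ 0;  out={1}∪out(0)={1}

Run:
pos 0 'd': at 0
pos 1 'd': at 0
pos 2 'b': at 1
pos 3 'b': at 2  emit P0@[2:3]
pos 4 'd': at 3  emit P1@[2:4]
pos 5 'a': at 0 ·f
pos 6 'b': at 1
pos 7 'a': at 0 ·f
pos 8 'c': at 0
pos 9 'a': at 0
pos 10 'b': at 1
pos 11 'b': at 2  emit P0@[10:11]
pos 12 'a': at 0 ·f
pos 13 'd': at 0
pos 14 'c': at 0
pos 15 'a': at 0
pos 16 'd': at 0
pos 17 'c': at 0
pos 18 'a': at 0
pos 19 'a': at 0
pos 20 'b': at 1
pos 21 'b': at 2  emit P0@[20:21]
pos 22 'd': at 3  emit P1@[20:22]
pos 23 'c': at 0 ·f
pos 24 'a': at 0
pos 25 'a': at 0
pos 26 'a': at 0
pos 27 'b': at 1
pos 28 'b': at 2  emit P0@[27:28]
pos 29 'd': at 3  emit P1@[27:29]
pos 30 'a': at 0 ·f
pos 31 'b': at 1
pos 32 'b': at 2  emit P0@[31:32]

Result: [[3,0],[4,1],[11,0],[21,0],[22,1],[28,0],[29,1],[32,0]]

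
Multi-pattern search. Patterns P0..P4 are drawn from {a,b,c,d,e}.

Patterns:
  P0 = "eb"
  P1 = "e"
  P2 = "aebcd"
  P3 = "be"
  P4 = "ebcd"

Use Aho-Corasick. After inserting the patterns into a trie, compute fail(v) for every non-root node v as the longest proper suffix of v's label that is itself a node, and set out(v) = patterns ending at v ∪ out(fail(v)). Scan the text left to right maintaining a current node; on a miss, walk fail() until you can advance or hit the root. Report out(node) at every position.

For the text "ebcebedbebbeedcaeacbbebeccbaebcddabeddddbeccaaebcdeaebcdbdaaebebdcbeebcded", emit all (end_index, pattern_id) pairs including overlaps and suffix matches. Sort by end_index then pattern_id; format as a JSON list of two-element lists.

Build automaton:
Trie nodes:
  0='ε' goto a→3 b→8 e→1
  1='e' goto b→2  ←P1
  2='eb' goto c→10  ←P0
  3='a' goto e→4
  4='ae' goto b→5
  5='aeb' goto c→6
  6='aebc' goto d→7
  7='aebcd' goto ·  ←P2
  8='b' goto e→9
  9='be' goto ·  ←P3
  10='ebc' goto d→11
  11='ebcd' goto ·  ←P4

Failure links (BFS by depth):
  fail(1) 'e': from fail(0)=0 chase 'e': 0 ⇒ 0;  out={1}∪out(0)={1}
  fail(3) 'a': from fail(0)=0 chase 'a': 0 ⇒ 0;  out=∅∪out(0)=∅
  fail(8) 'b': from fail(0)=0 chase 'b': 0 ⇒ 0;  out=∅∪out(0)=∅
  fail(2) 'eb': from fail(1)=0 chase 'b': 0 ⇒ 8;  out={0}∪out(8)={0}
  fail(4) 'ae': from fail(3)=0 chase 'e': 0 ⇒ 1;  out=∅∪out(1)={1}
  fail(9) 'be': from fail(8)=0 chase 'e': 0 ⇒ 1;  out={3}∪out(1)={1,3}
  fail(5) 'aeb': from fail(4)=1 chase 'b': 1 ⇒ 2;  out=∅∪out(2)={0}
  fail(10) 'ebc': from fail(2)=8 chase 'c': 8→0 ⇒ 0;  out=∅∪out(0)=∅
  fail(6) 'aebc': from fail(5)=2 chase 'c': 2 ⇒ 10;  out=∅∪out(10)=∅
  fail(11) 'ebcd': from fail(10)=0 chase 'd': 0 ⇒ 0;  out={4}∪out(0)={4}
  fail(7) 'aebcd': from fail(6)=10 chase 'd': 10 ⇒ 11;  out={2}∪out(11)={2,4}

Text stream:
[0] read 'e'  n0⇒n1  ** P1@[0:0]
[1] read 'b'  n1⇒n2  ** P0@[0:1]
[2] read 'c'  n2⇒n10
[3] read 'e'  n10⇒n1 ·f  ** P1@[3:3]
[4] read 'b'  n1⇒n2  ** P0@[3:4]
[5] read 'e'  n2⇒n9 ·f  ** P1@[5:5],P3@[4:5]
[6] read 'd'  n9⇒n0 ·f
[7] read 'b'  n0⇒n8
[8] read 'e'  n8⇒n9  ** P1@[8:8],P3@[7:8]
[9] read 'b'  n9⇒n2 ·f  ** P0@[8:9]
[10] read 'b'  n2⇒n8 ·f
[11] read 'e'  n8⇒n9  ** P1@[11:11],P3@[10:11]
[12] read 'e'  n9⇒n1 ·f  ** P1@[12:12]
[13] read 'd'  n1⇒n0 ·f
[14] read 'c'  n0⇒n0
[15] read 'a'  n0⇒n3
[16] read 'e'  n3⇒n4  ** P1@[16:16]
[17] read 'a'  n4⇒n3 ·f
[18] read 'c'  n3⇒n0 ·f
[19] read 'b'  n0⇒n8
[20] read 'b'  n8⇒n8 ·f
[21] read 'e'  n8⇒n9  ** P1@[21:21],P3@[20:21]
[22] read 'b'  n9⇒n2 ·f  ** P0@[21:22]
[23] read 'e'  n2⇒n9 ·f  ** P1@[23:23],P3@[22:23]
[24] read 'c'  n9⇒n0 ·f
[25] read 'c'  n0⇒n0
[26] read 'b'  n0⇒n8
[27] read 'a'  n8⇒n3 ·f
[28] read 'e'  n3⇒n4  ** P1@[28:28]
[29] read 'b'  n4⇒n5  ** P0@[28:29]
[30] read 'c'  n5⇒n6
[31] read 'd'  n6⇒n7  ** P2@[27:31],P4@[28:31]
[32] read 'd'  n7⇒n0 ·f
[33] read 'a'  n0⇒n3
[34] read 'b'  n3⇒n8 ·f
[35] read 'e'  n8⇒n9  ** P1@[35:35],P3@[34:35]
[36] read 'd'  n9⇒n0 ·f
[37] read 'd'  n0⇒n0
[38] read 'd'  n0⇒n0
[39] read 'd'  n0⇒n0
[40] read 'b'  n0⇒n8
[41] read 'e'  n8⇒n9  ** P1@[41:41],P3@[40:41]
[42] read 'c'  n9⇒n0 ·f
[43] read 'c'  n0⇒n0
[44] read 'a'  n0⇒n3
[45] read 'a'  n3⇒n3 ·f
[46] read 'e'  n3⇒n4  ** P1@[46:46]
[47] read 'b'  n4⇒n5  ** P0@[46:47]
[48] read 'c'  n5⇒n6
[49] read 'd'  n6⇒n7  ** P2@[45:49],P4@[46:49]
[50] read 'e'  n7⇒n1 ·f  ** P1@[50:50]
[51] read 'a'  n1⇒n3 ·f
[52] read 'e'  n3⇒n4  ** P1@[52:52]
[53] read 'b'  n4⇒n5  ** P0@[52:53]
[54] read 'c'  n5⇒n6
[55] read 'd'  n6⇒n7  ** P2@[51:55],P4@[52:55]
[56] read 'b'  n7⇒n8 ·f
[57] read 'd'  n8⇒n0 ·f
[58] read 'a'  n0⇒n3
[59] read 'a'  n3⇒n3 ·f
[60] read 'e'  n3⇒n4  ** P1@[60:60]
[61] read 'b'  n4⇒n5  ** P0@[60:61]
[62] read 'e'  n5⇒n9 ·f  ** P1@[62:62],P3@[61:62]
[63] read 'b'  n9⇒n2 ·f  ** P0@[62:63]
[64] read 'd'  n2⇒n0 ·f
[65] read 'c'  n0⇒n0
[66] read 'b'  n0⇒n8
[67] read 'e'  n8⇒n9  ** P1@[67:67],P3@[66:67]
[68] read 'e'  n9⇒n1 ·f  ** P1@[68:68]
[69] read 'b'  n1⇒n2  ** P0@[68:69]
[70] read 'c'  n2⇒n10
[71] read 'd'  n10⇒n11  ** P4@[68:71]
[72] read 'e'  n11⇒n1 ·f  ** P1@[72:72]
[73] read 'd'  n1⇒n0 ·f

All matches (sorted): [[0,1],[1,0],[3,1],[4,0],[5,1],[5,3],[8,1],[8,3],[9,0],[11,1],[11,3],[12,1],[16,1],[21,1],[21,3],[22,0],[23,1],[23,3],[28,1],[29,0],[31,2],[31,4],[35,1],[35,3],[41,1],[41,3],[46,1],[47,0],[49,2],[49,4],[50,1],[52,1],[53,0],[55,2],[55,4],[60,1],[61,0],[62,1],[62,3],[63,0],[67,1],[67,3],[68,1],[69,0],[71,4],[72,1]]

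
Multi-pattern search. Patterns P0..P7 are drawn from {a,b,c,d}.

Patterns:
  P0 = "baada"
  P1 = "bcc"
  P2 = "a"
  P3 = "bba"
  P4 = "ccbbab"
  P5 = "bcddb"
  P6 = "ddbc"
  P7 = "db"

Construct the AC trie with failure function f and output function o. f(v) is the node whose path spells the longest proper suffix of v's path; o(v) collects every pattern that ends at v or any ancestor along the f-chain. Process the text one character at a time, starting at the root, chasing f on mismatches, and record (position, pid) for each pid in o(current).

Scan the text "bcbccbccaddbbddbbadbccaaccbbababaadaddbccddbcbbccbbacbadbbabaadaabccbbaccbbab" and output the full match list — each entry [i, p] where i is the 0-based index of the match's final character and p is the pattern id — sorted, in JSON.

Build:
Trie (insert patterns):
  0='ε' goto a→8 b→1 c→11 d→20
  1='b' goto a→2 b→9 c→6
  2='ba' goto a→3
  3='baa' goto d→4
  4='baad' goto a→5
  5='baada' goto ·  [P0 ends]
  6='bc' goto c→7 d→17
  7='bcc' goto ·  [P1 ends]
  8='a' goto ·  [P2 ends]
  9='bb' goto a→10
  10='bba' goto ·  [P3 ends]
  11='c' goto c→12
  12='cc' goto b→13
  13='ccb' goto b→14
  14='ccbb' goto a→15
  15='ccbba' goto b→16
  16='ccbbab' goto ·  [P4 ends]
  17='bcd' goto d→18
  18='bcdd' goto b→19
  19='bcddb' goto ·  [P5 ends]
  20='d' goto b→24 d→21
  21='dd' goto b→22
  22='ddb' goto c→23
  23='ddbc' goto ·  [P6 ends]
  24='db' goto ·  [P7 ends]

Failure links (BFS by depth):
  fail(1) 'b': from fail(0)=0 chase 'b': 0 ⇒ 0;  out=∅∪out(0)=∅
  fail(8) 'a': from fail(0)=0 chase 'a': 0 ⇒ 0;  out={2}∪out(0)={2}
  fail(11) 'c': from fail(0)=0 chase 'c': 0 ⇒ 0;  out=∅∪out(0)=∅
  fail(20) 'd': from fail(0)=0 chase 'd': 0 ⇒ 0;  out=∅∪out(0)=∅
  fail(2) 'ba': from fail(1)=0 chase 'a': 0 ⇒ 8;  out=∅∪out(8)={2}
  fail(6) 'bc': from fail(1)=0 chase 'c': 0 ⇒ 11;  out=∅∪out(11)=∅
  fail(9) 'bb': from fail(1)=0 chase 'b': 0 ⇒ 1;  out=∅∪out(1)=∅
  fail(12) 'cc': from fail(11)=0 chase 'c': 0 ⇒ 11;  out=∅∪out(11)=∅
  fail(21) 'dd': from fail(20)=0 chase 'd': 0 ⇒ 20;  out=∅∪out(20)=∅
  fail(24) 'db': from fail(20)=0 chase 'b': 0 ⇒ 1;  out={7}∪out(1)={7}
  fail(3) 'baa': from fail(2)=8 chase 'a': 8→0 ⇒ 8;  out=∅∪out(8)={2}
  fail(7) 'bcc': from fail(6)=11 chase 'c': 11 ⇒ 12;  out={1}∪out(12)={1}
  fail(10) 'bba': from fail(9)=1 chase 'a': 1 ⇒ 2;  out={3}∪out(2)={2,3}
  fail(13) 'ccb': from fail(12)=11 chase 'b': 11→0 ⇒ 1;  out=∅∪out(1)=∅
  fail(17) 'bcd': from fail(6)=11 chase 'd': 11→0 ⇒ 20;  out=∅∪out(20)=∅
  fail(22) 'ddb': from fail(21)=20 chase 'b': 20 ⇒ 24;  out=∅∪out(24)={7}
  fail(4) 'baad': from fail(3)=8 chase 'd': 8→0 ⇒ 20;  out=∅∪out(20)=∅
  fail(14) 'ccbb': from fail(13)=1 chase 'b': 1 ⇒ 9;  out=∅∪out(9)=∅
  fail(18) 'bcdd': from fail(17)=20 chase 'd': 20 ⇒ 21;  out=∅∪out(21)=∅
  fail(23) 'ddbc': from fail(22)=24 chase 'c': 24→1 ⇒ 6;  out={6}∪out(6)={6}
  fail(5) 'baada': from fail(4)=20 chase 'a': 20→0 ⇒ 8;  out={0}∪out(8)={0,2}
  fail(15) 'ccbba': from fail(14)=9 chase 'a': 9 ⇒ 10;  out=∅∪out(10)={2,3}
  fail(19) 'bcddb': from fail(18)=21 chase 'b': 21 ⇒ 22;  out={5}∪out(22)={5,7}
  fail(16) 'ccbbab': from fail(15)=10 chase 'b': 10→2→8→0 ⇒ 1;  out={4}∪out(1)={4}

Text stream:
pos 0 'b': at 1
pos 1 'c': at 6
pos 2 'b': at 1 (via fail)
pos 3 'c': at 6
pos 4 'c': at 7  emit P1@[2:4]
pos 5 'b': at 13 (via fail)
pos 6 'c': at 6 (via fail)
pos 7 'c': at 7  emit P1@[5:7]
pos 8 'a': at 8 (via fail)  emit P2@[8:8]
pos 9 'd': at 20 (via fail)
pos 10 'd': at 21
pos 11 'b': at 22  emit P7@[10:11]
pos 12 'b': at 9 (via fail)
pos 13 'd': at 20 (via fail)
pos 14 'd': at 21
pos 15 'b': at 22  emit P7@[14:15]
pos 16 'b': at 9 (via fail)
pos 17 'a': at 10  emit P2@[17:17],P3@[15:17]
pos 18 'd': at 20 (via fail)
pos 19 'b': at 24  emit P7@[18:19]
pos 20 'c': at 6 (via fail)
pos 21 'c': at 7  emit P1@[19:21]
pos 22 'a': at 8 (via fail)  emit P2@[22:22]
pos 23 'a': at 8 (via fail)  emit P2@[23:23]
pos 24 'c': at 11 (via fail)
pos 25 'c': at 12
pos 26 'b': at 13
pos 27 'b': at 14
pos 28 'a': at 15  emit P2@[28:28],P3@[26:28]
pos 29 'b': at 16  emit P4@[24:29]
pos 30 'a': at 2 (via fail)  emit P2@[30:30]
pos 31 'b': at 1 (via fail)
pos 32 'a': at 2  emit P2@[32:32]
pos 33 'a': at 3  emit P2@[33:33]
pos 34 'd': at 4
pos 35 'a': at 5  emit P0@[31:35],P2@[35:35]
pos 36 'd': at 20 (via fail)
pos 37 'd': at 21
pos 38 'b': at 22  emit P7@[37:38]
pos 39 'c': at 23  emit P6@[36:39]
pos 40 'c': at 7 (via fail)  emit P1@[38:40]
pos 41 'd': at 20 (via fail)
pos 42 'd': at 21
pos 43 'b': at 22  emit P7@[42:43]
pos 44 'c': at 23  emit P6@[41:44]
pos 45 'b': at 1 (via fail)
pos 46 'b': at 9
pos 47 'c': at 6 (via fail)
pos 48 'c': at 7  emit P1@[46:48]
pos 49 'b': at 13 (via fail)
pos 50 'b': at 14
pos 51 'a': at 15  emit P2@[51:51],P3@[49:51]
pos 52 'c': at 11 (via fail)
pos 53 'b': at 1 (via fail)
pos 54 'a': at 2  emit P2@[54:54]
pos 55 'd': at 20 (via fail)
pos 56 'b': at 24  emit P7@[55:56]
pos 57 'b': at 9 (via fail)
pos 58 'a': at 10  emit P2@[58:58],P3@[56:58]
pos 59 'b': at 1 (via fail)
pos 60 'a': at 2  emit P2@[60:60]
pos 61 'a': at 3  emit P2@[61:61]
pos 62 'd': at 4
pos 63 'a': at 5  emit P0@[59:63],P2@[63:63]
pos 64 'a': at 8 (via fail)  emit P2@[64:64]
pos 65 'b': at 1 (via fail)
pos 66 'c': at 6
pos 67 'c': at 7  emit P1@[65:67]
pos 68 'b': at 13 (via fail)
pos 69 'b': at 14
pos 70 'a': at 15  emit P2@[70:70],P3@[68:70]
pos 71 'c': at 11 (via fail)
pos 72 'c': at 12
pos 73 'b': at 13
pos 74 'b': at 14
pos 75 'a': at 15  emit P2@[75:75],P3@[73:75]
pos 76 'b': at 16  emit P4@[71:76]

Result: [[4,1],[7,1],[8,2],[11,7],[15,7],[17,2],[17,3],[19,7],[21,1],[22,2],[23,2],[28,2],[28,3],[29,4],[30,2],[32,2],[33,2],[35,0],[35,2],[38,7],[39,6],[40,1],[43,7],[44,6],[48,1],[51,2],[51,3],[54,2],[56,7],[58,2],[58,3],[60,2],[61,2],[63,0],[63,2],[64,2],[67,1],[70,2],[70,3],[75,2],[75,3],[76,4]]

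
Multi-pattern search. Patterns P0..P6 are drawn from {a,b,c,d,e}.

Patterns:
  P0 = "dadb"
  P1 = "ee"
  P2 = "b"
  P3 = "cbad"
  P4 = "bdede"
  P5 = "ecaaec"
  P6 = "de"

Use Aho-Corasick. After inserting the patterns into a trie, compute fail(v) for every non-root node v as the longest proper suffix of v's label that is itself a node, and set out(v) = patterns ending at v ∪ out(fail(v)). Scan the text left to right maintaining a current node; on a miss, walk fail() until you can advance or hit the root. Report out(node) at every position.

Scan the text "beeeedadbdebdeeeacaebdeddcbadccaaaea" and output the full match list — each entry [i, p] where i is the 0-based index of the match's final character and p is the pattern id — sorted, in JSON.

Build automaton:
Trie (insert patterns):
  0='ε' goto b→7 c→8 d→1 e→5
  1='d' goto a→2 e→21
  2='da' goto d→3
  3='dad' goto b→4
  4='dadb' goto ·  ←P0
  5='e' goto c→16 e→6
  6='ee' goto ·  ←P1
  7='b' goto d→12  ←P2
  8='c' goto b→9
  9='cb' goto a→10
  10='cba' goto d→11
  11='cbad' goto ·  ←P3
  12='bd' goto e→13
  13='bde' goto d→14
  14='bded' goto e→15
  15='bdede' goto ·  ←P4
  16='ec' goto a→17
  17='eca' goto a→18
  18='ecaa' goto e→19
  19='ecaae' goto c→20
  20='ecaaec' goto ·  ←P5
  21='de' goto ·  ←P6

Failure links (BFS by depth):
  n1('d'): parent n0 fail=0; on 'd' 0 → fail=0;  out ∅∪∅=∅
  n5('e'): parent n0 fail=0; on 'e' 0 → fail=0;  out ∅∪∅=∅
  n7('b'): parent n0 fail=0; on 'b' 0 → fail=0;  out {2}∪∅={2}
  n8('c'): parent n0 fail=0; on 'c' 0 → fail=0;  out ∅∪∅=∅
  n2('da'): parent n1 fail=0; on 'a' 0 → fail=0;  out ∅∪∅=∅
  n6('ee'): parent n5 fail=0; on 'e' 0 → fail=5;  out {1}∪∅={1}
  n9('cb'): parent n8 fail=0; on 'b' 0 → fail=7;  out ∅∪{2}={2}
  n12('bd'): parent n7 fail=0; on 'd' 0 → fail=1;  out ∅∪∅=∅
  n16('ec'): parent n5 fail=0; on 'c' 0 → fail=8;  out ∅∪∅=∅
  n21('de'): parent n1 fail=0; on 'e' 0 → fail=5;  out {6}∪∅={6}
  n3('dad'): parent n2 fail=0; on 'd' 0 → fail=1;  out ∅∪∅=∅
  n10('cba'): parent n9 fail=7; on 'a' 7→0 → fail=0;  out ∅∪∅=∅
  n13('bde'): parent n12 fail=1; on 'e' 1 → fail=21;  out ∅∪{6}={6}
  n17('eca'): parent n16 fail=8; on 'a' 8→0 → fail=0;  out ∅∪∅=∅
  n4('dadb'): parent n3 fail=1; on 'b' 1→0 → fail=7;  out {0}∪{2}={0,2}
  n11('cbad'): parent n10 fail=0; on 'd' 0 → fail=1;  out {3}∪∅={3}
  n14('bded'): parent n13 fail=21; on 'd' 21→5→0 → fail=1;  out ∅∪∅=∅
  n18('ecaa'): parent n17 fail=0; on 'a' 0 → fail=0;  out ∅∪∅=∅
  n15('bdede'): parent n14 fail=1; on 'e' 1 → fail=21;  out {4}∪{6}={4,6}
  n19('ecaae'): parent n18 fail=0; on 'e' 0 → fail=5;  out ∅∪∅=∅
  n20('ecaaec'): parent n19 fail=5; on 'c' 5 → fail=16;  out {5}∪∅={5}

Run:
[0] read 'b'  n0⇒n7  → match P2@[0:0]
[1] read 'e'  n7⇒n5 (via fail)
[2] read 'e'  n5⇒n6  → match P1@[1:2]
[3] read 'e'  n6⇒n6 (via fail)  → match P1@[2:3]
[4] read 'e'  n6⇒n6 (via fail)  → match P1@[3:4]
[5] read 'd'  n6⇒n1 (via fail)
[6] read 'a'  n1⇒n2
[7] read 'd'  n2⇒n3
[8] read 'b'  n3⇒n4  → match P0@[5:8],P2@[8:8]
[9] read 'd'  n4⇒n12 (via fail)
[10] read 'e'  n12⇒n13  → match P6@[9:10]
[11] read 'b'  n13⇒n7 (via fail)  → match P2@[11:11]
[12] read 'd'  n7⇒n12
[13] read 'e'  n12⇒n13  → match P6@[12:13]
[14] read 'e'  n13⇒n6 (via fail)  → match P1@[13:14]
[15] read 'e'  n6⇒n6 (via fail)  → match P1@[14:15]
[16] read 'a'  n6⇒n0 (via fail)
[17] read 'c'  n0⇒n8
[18] read 'a'  n8⇒n0 (via fail)
[19] read 'e'  n0⇒n5
[20] read 'b'  n5⇒n7 (via fail)  → match P2@[20:20]
[21] read 'd'  n7⇒n12
[22] read 'e'  n12⇒n13  → match P6@[21:22]
[23] read 'd'  n13⇒n14
[24] read 'd'  n14⇒n1 (via fail)
[25] read 'c'  n1⇒n8 (via fail)
[26] read 'b'  n8⇒n9  → match P2@[26:26]
[27] read 'a'  n9⇒n10
[28] read 'd'  n10⇒n11  → match P3@[25:28]
[29] read 'c'  n11⇒n8 (via fail)
[30] read 'c'  n8⇒n8 (via fail)
[31] read 'a'  n8⇒n0 (via fail)
[32] read 'a'  n0⇒n0
[33] read 'a'  n0⇒n0
[34] read 'e'  n0⇒n5
[35] read 'a'  n5⇒n0 (via fail)

Matches: [[0,2],[2,1],[3,1],[4,1],[8,0],[8,2],[10,6],[11,2],[13,6],[14,1],[15,1],[20,2],[22,6],[26,2],[28,3]]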